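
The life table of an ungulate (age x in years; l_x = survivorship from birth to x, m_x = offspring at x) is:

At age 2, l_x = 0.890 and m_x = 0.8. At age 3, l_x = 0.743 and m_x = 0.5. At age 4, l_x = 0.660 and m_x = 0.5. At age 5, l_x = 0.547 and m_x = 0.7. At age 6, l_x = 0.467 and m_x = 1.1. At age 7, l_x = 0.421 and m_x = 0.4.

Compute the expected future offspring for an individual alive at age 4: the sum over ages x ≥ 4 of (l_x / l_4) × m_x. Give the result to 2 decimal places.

l_4 = 0.660. Conditional survival from age 4 to x is l_x / l_4.
  x=4: (0.660/0.660) × 0.5 = 0.5000
  x=5: (0.547/0.660) × 0.7 = 0.5802
  x=6: (0.467/0.660) × 1.1 = 0.7783
  x=7: (0.421/0.660) × 0.4 = 0.2552
Sum = 0.5000 + 0.5802 + 0.7783 + 0.2552 = 2.1136

2.11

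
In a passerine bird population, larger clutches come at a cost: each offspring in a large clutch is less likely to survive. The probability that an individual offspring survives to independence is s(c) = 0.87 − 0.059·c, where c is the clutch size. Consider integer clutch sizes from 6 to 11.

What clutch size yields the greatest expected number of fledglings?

7

Expected fledglings = c × s(c):
  c=6: 6 × 0.516 = 3.096
  c=7: 7 × 0.457 = 3.199
  c=8: 8 × 0.398 = 3.184
  c=9: 9 × 0.339 = 3.051
  c=10: 10 × 0.280 = 2.800
  c=11: 11 × 0.221 = 2.431
Maximum at c = 7 (3.199 fledglings).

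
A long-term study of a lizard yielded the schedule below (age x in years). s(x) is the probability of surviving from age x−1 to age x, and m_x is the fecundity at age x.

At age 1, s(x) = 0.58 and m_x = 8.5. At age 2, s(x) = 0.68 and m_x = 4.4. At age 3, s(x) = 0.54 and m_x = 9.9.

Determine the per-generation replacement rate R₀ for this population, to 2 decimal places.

8.77

Survivorship from birth: l_x = s_1·s_2·…·s_x.
  l_1 = 0.58000
  l_2 = 0.39440
  l_3 = 0.21298
R₀ = Σ l_x m_x:
  age 1: 0.58000 × 8.5 = 4.9300
  age 2: 0.39440 × 4.4 = 1.7354
  age 3: 0.21298 × 9.9 = 2.1085
R₀ = 4.9300 + 1.7354 + 2.1085 = 8.7739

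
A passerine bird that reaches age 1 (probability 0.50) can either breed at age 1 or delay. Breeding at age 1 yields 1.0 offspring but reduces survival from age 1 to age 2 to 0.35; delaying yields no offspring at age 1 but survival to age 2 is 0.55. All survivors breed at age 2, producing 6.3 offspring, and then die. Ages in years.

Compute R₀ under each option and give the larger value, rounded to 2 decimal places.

1.73

breed at age 1: R₀ = 0.50 × (1.0 + 0.35 × 6.3) = 0.50 × 3.2050 = 1.6025
delay to age 2: R₀ = 0.50 × (0.55 × 6.3) = 0.50 × 3.4650 = 1.7325
Higher: delay to age 2 (1.7325).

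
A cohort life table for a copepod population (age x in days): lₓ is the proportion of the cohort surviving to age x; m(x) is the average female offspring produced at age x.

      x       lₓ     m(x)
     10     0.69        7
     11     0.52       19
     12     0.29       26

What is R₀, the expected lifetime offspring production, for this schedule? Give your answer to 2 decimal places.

R₀ = Σ lₓ m(x):
  age 10: 0.69 × 7 = 4.8300
  age 11: 0.52 × 19 = 9.8800
  age 12: 0.29 × 26 = 7.5400
R₀ = 4.8300 + 9.8800 + 7.5400 = 22.2500

22.25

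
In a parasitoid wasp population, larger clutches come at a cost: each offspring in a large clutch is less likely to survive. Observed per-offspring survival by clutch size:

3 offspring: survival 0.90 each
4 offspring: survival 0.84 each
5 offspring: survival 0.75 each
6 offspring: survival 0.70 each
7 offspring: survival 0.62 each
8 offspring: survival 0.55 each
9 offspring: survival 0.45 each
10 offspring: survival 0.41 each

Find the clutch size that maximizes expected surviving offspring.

Expected surviving offspring = c × s(c):
  c=3: 3 × 0.90 = 2.700
  c=4: 4 × 0.84 = 3.360
  c=5: 5 × 0.75 = 3.750
  c=6: 6 × 0.70 = 4.200
  c=7: 7 × 0.62 = 4.340
  c=8: 8 × 0.55 = 4.400
  c=9: 9 × 0.45 = 4.050
  c=10: 10 × 0.41 = 4.100
Maximum at c = 8 (4.400 surviving offspring).

8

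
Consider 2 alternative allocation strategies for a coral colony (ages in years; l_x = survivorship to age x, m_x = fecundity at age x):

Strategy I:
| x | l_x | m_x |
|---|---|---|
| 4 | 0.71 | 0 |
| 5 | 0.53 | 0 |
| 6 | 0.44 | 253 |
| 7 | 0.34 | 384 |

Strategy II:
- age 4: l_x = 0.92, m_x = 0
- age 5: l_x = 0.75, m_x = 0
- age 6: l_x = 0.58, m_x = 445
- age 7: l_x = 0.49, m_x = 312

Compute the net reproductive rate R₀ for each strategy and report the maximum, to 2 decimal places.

Strategy I: R₀ = 0.71×0 + 0.53×0 + 0.44×253 + 0.34×384 = 241.8800
Strategy II: R₀ = 0.92×0 + 0.75×0 + 0.58×445 + 0.49×312 = 410.9800
Highest R₀: strategy II with 410.9800.

410.98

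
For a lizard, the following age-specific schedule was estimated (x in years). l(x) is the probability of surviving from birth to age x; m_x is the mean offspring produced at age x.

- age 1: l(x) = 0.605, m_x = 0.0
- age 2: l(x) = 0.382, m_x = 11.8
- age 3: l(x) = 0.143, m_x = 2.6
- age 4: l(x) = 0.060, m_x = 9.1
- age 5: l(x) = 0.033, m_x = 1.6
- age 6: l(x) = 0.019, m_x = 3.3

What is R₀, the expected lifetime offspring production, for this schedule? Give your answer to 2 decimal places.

R₀ = Σ l(x) m_x:
  age 1: 0.605 × 0.0 = 0.0000
  age 2: 0.382 × 11.8 = 4.5076
  age 3: 0.143 × 2.6 = 0.3718
  age 4: 0.060 × 9.1 = 0.5460
  age 5: 0.033 × 1.6 = 0.0528
  age 6: 0.019 × 3.3 = 0.0627
R₀ = 0.0000 + 4.5076 + 0.3718 + 0.5460 + 0.0528 + 0.0627 = 5.5409

5.54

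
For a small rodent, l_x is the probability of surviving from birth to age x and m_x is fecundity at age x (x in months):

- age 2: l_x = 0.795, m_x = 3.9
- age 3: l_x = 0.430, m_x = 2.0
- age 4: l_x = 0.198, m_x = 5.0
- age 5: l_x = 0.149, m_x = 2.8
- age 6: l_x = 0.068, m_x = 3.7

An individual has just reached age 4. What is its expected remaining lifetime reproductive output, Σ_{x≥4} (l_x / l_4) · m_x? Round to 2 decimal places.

8.38

l_4 = 0.198. Conditional survival from age 4 to x is l_x / l_4.
  x=4: (0.198/0.198) × 5.0 = 5.0000
  x=5: (0.149/0.198) × 2.8 = 2.1071
  x=6: (0.068/0.198) × 3.7 = 1.2707
Sum = 5.0000 + 2.1071 + 1.2707 = 8.3778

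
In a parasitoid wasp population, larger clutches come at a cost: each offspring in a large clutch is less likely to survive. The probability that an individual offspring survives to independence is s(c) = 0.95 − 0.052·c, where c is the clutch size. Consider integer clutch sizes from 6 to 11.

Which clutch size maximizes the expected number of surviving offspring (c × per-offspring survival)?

9

Expected surviving offspring = c × s(c):
  c=6: 6 × 0.638 = 3.828
  c=7: 7 × 0.586 = 4.102
  c=8: 8 × 0.534 = 4.272
  c=9: 9 × 0.482 = 4.338
  c=10: 10 × 0.430 = 4.300
  c=11: 11 × 0.378 = 4.158
Maximum at c = 9 (4.338 surviving offspring).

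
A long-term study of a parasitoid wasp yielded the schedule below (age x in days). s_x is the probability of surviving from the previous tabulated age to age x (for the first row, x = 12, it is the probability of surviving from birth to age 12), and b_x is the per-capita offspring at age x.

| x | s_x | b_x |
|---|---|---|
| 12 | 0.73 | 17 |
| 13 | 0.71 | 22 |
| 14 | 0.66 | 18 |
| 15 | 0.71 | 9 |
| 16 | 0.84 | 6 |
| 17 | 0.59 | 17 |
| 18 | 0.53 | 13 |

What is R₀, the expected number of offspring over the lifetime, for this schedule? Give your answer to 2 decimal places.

Survivorship from birth: l_x = s_12·s_13·…·s_x.
  l_12 = 0.73000
  l_13 = 0.51830
  l_14 = 0.34208
  l_15 = 0.24288
  l_16 = 0.20402
  l_17 = 0.12037
  l_18 = 0.06380
R₀ = Σ l_x b_x:
  age 12: 0.73000 × 17 = 12.4100
  age 13: 0.51830 × 22 = 11.4026
  age 14: 0.34208 × 18 = 6.1574
  age 15: 0.24288 × 9 = 2.1859
  age 16: 0.20402 × 6 = 1.2241
  age 17: 0.12037 × 17 = 2.0463
  age 18: 0.06380 × 13 = 0.8294
R₀ = 12.4100 + 11.4026 + 6.1574 + 2.1859 + 1.2241 + 2.0463 + 0.8294 = 36.2558

36.26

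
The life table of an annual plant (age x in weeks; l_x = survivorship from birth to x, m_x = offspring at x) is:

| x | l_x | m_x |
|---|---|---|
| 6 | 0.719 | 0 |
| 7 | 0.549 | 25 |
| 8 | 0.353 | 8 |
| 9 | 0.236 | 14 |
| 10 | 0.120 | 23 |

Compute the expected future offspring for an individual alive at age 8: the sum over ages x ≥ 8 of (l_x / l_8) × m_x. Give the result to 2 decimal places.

25.18

l_8 = 0.353. Conditional survival from age 8 to x is l_x / l_8.
  x=8: (0.353/0.353) × 8 = 8.0000
  x=9: (0.236/0.353) × 14 = 9.3598
  x=10: (0.120/0.353) × 23 = 7.8187
Sum = 8.0000 + 9.3598 + 7.8187 = 25.1785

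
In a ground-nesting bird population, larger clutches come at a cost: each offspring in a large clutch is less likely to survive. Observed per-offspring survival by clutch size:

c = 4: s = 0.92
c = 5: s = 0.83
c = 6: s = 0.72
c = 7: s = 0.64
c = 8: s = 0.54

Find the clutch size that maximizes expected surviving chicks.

7

Expected surviving chicks = c × s(c):
  c=4: 4 × 0.92 = 3.680
  c=5: 5 × 0.83 = 4.150
  c=6: 6 × 0.72 = 4.320
  c=7: 7 × 0.64 = 4.480
  c=8: 8 × 0.54 = 4.320
Maximum at c = 7 (4.480 surviving chicks).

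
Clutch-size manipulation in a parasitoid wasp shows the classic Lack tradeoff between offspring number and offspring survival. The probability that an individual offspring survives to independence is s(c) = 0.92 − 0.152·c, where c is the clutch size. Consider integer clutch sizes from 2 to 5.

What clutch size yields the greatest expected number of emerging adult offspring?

Expected emerging adult offspring = c × s(c):
  c=2: 2 × 0.616 = 1.232
  c=3: 3 × 0.464 = 1.392
  c=4: 4 × 0.312 = 1.248
  c=5: 5 × 0.160 = 0.800
Maximum at c = 3 (1.392 emerging adult offspring).

3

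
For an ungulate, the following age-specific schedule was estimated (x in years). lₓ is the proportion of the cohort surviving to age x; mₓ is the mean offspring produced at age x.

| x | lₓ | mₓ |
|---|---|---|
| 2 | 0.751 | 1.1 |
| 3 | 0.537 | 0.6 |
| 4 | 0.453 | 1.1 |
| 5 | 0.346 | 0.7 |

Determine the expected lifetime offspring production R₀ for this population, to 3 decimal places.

R₀ = Σ lₓ mₓ:
  age 2: 0.751 × 1.1 = 0.8261
  age 3: 0.537 × 0.6 = 0.3222
  age 4: 0.453 × 1.1 = 0.4983
  age 5: 0.346 × 0.7 = 0.2422
R₀ = 0.8261 + 0.3222 + 0.4983 + 0.2422 = 1.8888

1.889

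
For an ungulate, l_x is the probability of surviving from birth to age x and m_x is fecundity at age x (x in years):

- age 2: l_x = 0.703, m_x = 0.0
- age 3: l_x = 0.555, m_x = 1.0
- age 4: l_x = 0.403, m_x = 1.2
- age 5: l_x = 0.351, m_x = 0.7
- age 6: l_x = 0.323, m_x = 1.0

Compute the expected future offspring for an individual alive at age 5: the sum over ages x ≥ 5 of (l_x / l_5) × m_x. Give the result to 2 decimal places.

1.62

l_5 = 0.351. Conditional survival from age 5 to x is l_x / l_5.
  x=5: (0.351/0.351) × 0.7 = 0.7000
  x=6: (0.323/0.351) × 1.0 = 0.9202
Sum = 0.7000 + 0.9202 = 1.6202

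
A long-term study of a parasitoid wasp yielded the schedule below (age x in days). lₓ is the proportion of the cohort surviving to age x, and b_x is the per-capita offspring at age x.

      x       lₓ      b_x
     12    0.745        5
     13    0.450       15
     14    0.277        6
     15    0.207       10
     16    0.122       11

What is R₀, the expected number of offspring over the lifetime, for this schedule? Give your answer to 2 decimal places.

R₀ = Σ lₓ b_x:
  age 12: 0.745 × 5 = 3.7250
  age 13: 0.450 × 15 = 6.7500
  age 14: 0.277 × 6 = 1.6620
  age 15: 0.207 × 10 = 2.0700
  age 16: 0.122 × 11 = 1.3420
R₀ = 3.7250 + 6.7500 + 1.6620 + 2.0700 + 1.3420 = 15.5490

15.55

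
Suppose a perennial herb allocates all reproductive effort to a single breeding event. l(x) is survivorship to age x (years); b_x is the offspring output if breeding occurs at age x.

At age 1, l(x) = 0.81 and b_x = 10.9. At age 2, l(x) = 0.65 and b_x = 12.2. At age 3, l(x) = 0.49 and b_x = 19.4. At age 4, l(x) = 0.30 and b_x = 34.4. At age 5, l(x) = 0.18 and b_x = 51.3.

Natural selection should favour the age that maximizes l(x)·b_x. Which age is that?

4

Expected offspring if breeding at age x = l(x) × b_x:
  age 1: 0.81 × 10.9 = 8.829
  age 2: 0.65 × 12.2 = 7.930
  age 3: 0.49 × 19.4 = 9.506
  age 4: 0.30 × 34.4 = 10.320
  age 5: 0.18 × 51.3 = 9.234
Maximum at age 4 (10.320).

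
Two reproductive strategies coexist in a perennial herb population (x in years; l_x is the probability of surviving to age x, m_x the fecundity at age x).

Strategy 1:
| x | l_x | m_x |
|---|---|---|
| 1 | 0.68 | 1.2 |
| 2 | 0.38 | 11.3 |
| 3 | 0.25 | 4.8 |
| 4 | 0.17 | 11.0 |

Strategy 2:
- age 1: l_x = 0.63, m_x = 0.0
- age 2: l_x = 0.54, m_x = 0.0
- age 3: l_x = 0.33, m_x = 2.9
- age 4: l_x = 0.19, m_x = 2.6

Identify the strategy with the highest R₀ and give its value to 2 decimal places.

Strategy 1: R₀ = 0.68×1.2 + 0.38×11.3 + 0.25×4.8 + 0.17×11.0 = 8.1800
Strategy 2: R₀ = 0.63×0.0 + 0.54×0.0 + 0.33×2.9 + 0.19×2.6 = 1.4510
Highest R₀: strategy 1 with 8.1800.

8.18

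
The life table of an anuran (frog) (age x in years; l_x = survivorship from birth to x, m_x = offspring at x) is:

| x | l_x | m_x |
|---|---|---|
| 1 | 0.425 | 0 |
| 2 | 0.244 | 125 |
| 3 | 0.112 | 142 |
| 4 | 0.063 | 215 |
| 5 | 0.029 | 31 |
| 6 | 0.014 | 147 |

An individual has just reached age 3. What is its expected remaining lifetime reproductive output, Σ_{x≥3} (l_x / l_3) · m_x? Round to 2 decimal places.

l_3 = 0.112. Conditional survival from age 3 to x is l_x / l_3.
  x=3: (0.112/0.112) × 142 = 142.0000
  x=4: (0.063/0.112) × 215 = 120.9375
  x=5: (0.029/0.112) × 31 = 8.0268
  x=6: (0.014/0.112) × 147 = 18.3750
Sum = 142.0000 + 120.9375 + 8.0268 + 18.3750 = 289.3393

289.34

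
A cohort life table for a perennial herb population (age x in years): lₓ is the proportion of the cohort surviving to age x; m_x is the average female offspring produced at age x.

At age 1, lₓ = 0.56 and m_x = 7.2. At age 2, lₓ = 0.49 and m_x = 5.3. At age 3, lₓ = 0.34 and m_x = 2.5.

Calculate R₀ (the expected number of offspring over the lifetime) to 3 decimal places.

7.479

R₀ = Σ lₓ m_x:
  age 1: 0.56 × 7.2 = 4.0320
  age 2: 0.49 × 5.3 = 2.5970
  age 3: 0.34 × 2.5 = 0.8500
R₀ = 4.0320 + 2.5970 + 0.8500 = 7.4790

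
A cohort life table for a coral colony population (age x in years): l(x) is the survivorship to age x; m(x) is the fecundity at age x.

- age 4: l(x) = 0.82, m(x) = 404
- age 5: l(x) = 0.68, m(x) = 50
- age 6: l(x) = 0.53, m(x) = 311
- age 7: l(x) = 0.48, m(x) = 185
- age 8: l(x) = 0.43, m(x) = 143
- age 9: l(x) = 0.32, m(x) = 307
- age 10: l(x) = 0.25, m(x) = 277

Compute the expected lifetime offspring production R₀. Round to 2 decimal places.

847.89

R₀ = Σ l(x) m(x):
  age 4: 0.82 × 404 = 331.2800
  age 5: 0.68 × 50 = 34.0000
  age 6: 0.53 × 311 = 164.8300
  age 7: 0.48 × 185 = 88.8000
  age 8: 0.43 × 143 = 61.4900
  age 9: 0.32 × 307 = 98.2400
  age 10: 0.25 × 277 = 69.2500
R₀ = 331.2800 + 34.0000 + 164.8300 + 88.8000 + 61.4900 + 98.2400 + 69.2500 = 847.8900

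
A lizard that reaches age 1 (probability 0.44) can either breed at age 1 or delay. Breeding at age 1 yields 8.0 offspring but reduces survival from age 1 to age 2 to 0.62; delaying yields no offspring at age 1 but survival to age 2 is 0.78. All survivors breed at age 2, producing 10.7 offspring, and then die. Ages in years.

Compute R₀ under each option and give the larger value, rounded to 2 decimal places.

6.44

breed at age 1: R₀ = 0.44 × (8.0 + 0.62 × 10.7) = 0.44 × 14.6340 = 6.4390
delay to age 2: R₀ = 0.44 × (0.78 × 10.7) = 0.44 × 8.3460 = 3.6722
Higher: breed at age 1 (6.4390).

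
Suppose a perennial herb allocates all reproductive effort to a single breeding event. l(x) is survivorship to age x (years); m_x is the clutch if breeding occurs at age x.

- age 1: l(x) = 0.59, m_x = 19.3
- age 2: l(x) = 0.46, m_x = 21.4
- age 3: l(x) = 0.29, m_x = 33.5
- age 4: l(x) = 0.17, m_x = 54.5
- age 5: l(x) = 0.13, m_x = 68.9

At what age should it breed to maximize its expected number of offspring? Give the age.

Expected offspring if breeding at age x = l(x) × m_x:
  age 1: 0.59 × 19.3 = 11.387
  age 2: 0.46 × 21.4 = 9.844
  age 3: 0.29 × 33.5 = 9.715
  age 4: 0.17 × 54.5 = 9.265
  age 5: 0.13 × 68.9 = 8.957
Maximum at age 1 (11.387).

1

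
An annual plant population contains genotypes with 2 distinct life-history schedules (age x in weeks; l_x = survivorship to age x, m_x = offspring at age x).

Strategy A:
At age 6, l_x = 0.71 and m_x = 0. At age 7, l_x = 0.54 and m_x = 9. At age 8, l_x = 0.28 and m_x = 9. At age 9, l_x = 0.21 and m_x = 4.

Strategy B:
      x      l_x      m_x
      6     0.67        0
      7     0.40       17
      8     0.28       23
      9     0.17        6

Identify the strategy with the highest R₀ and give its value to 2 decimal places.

14.26

Strategy A: R₀ = 0.71×0 + 0.54×9 + 0.28×9 + 0.21×4 = 8.2200
Strategy B: R₀ = 0.67×0 + 0.40×17 + 0.28×23 + 0.17×6 = 14.2600
Highest R₀: strategy B with 14.2600.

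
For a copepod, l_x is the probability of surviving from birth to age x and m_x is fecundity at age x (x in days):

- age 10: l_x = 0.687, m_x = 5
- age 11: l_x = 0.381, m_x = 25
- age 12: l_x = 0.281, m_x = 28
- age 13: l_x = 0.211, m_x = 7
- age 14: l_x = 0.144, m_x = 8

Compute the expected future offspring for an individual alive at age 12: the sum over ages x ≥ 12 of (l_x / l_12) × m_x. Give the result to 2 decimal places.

l_12 = 0.281. Conditional survival from age 12 to x is l_x / l_12.
  x=12: (0.281/0.281) × 28 = 28.0000
  x=13: (0.211/0.281) × 7 = 5.2562
  x=14: (0.144/0.281) × 8 = 4.0996
Sum = 28.0000 + 5.2562 + 4.0996 = 37.3559

37.36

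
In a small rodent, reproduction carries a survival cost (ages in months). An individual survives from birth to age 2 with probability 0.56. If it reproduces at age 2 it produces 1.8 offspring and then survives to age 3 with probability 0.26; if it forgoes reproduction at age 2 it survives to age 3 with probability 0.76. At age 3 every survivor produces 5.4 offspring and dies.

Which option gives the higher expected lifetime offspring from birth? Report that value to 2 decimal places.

breed at age 2: R₀ = 0.56 × (1.8 + 0.26 × 5.4) = 0.56 × 3.2040 = 1.7942
delay to age 3: R₀ = 0.56 × (0.76 × 5.4) = 0.56 × 4.1040 = 2.2982
Higher: delay to age 3 (2.2982).

2.30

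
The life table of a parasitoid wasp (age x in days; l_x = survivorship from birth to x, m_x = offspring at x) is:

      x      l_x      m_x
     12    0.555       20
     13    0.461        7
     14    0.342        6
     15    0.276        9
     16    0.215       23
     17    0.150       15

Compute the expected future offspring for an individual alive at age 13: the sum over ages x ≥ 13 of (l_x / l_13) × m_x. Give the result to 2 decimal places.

32.45

l_13 = 0.461. Conditional survival from age 13 to x is l_x / l_13.
  x=13: (0.461/0.461) × 7 = 7.0000
  x=14: (0.342/0.461) × 6 = 4.4512
  x=15: (0.276/0.461) × 9 = 5.3883
  x=16: (0.215/0.461) × 23 = 10.7267
  x=17: (0.150/0.461) × 15 = 4.8807
Sum = 7.0000 + 4.4512 + 5.3883 + 10.7267 + 4.8807 = 32.4469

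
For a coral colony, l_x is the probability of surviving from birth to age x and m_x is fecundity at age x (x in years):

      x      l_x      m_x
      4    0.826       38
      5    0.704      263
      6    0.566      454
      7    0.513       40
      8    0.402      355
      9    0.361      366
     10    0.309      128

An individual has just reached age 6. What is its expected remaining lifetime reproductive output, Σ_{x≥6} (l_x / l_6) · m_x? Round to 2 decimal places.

1045.71

l_6 = 0.566. Conditional survival from age 6 to x is l_x / l_6.
  x=6: (0.566/0.566) × 454 = 454.0000
  x=7: (0.513/0.566) × 40 = 36.2544
  x=8: (0.402/0.566) × 355 = 252.1378
  x=9: (0.361/0.566) × 366 = 233.4382
  x=10: (0.309/0.566) × 128 = 69.8799
Sum = 454.0000 + 36.2544 + 252.1378 + 233.4382 + 69.8799 = 1045.7102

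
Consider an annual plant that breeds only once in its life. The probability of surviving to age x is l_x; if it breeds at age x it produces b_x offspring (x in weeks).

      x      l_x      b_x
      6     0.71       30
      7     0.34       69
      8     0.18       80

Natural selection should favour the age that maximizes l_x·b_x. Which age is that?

7

Expected offspring if breeding at age x = l_x × b_x:
  age 6: 0.71 × 30 = 21.300
  age 7: 0.34 × 69 = 23.460
  age 8: 0.18 × 80 = 14.400
Maximum at age 7 (23.460).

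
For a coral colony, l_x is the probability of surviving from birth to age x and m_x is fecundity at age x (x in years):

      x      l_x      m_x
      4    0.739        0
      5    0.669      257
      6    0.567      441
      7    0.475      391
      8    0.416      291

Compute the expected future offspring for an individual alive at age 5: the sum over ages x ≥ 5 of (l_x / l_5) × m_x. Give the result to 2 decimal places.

l_5 = 0.669. Conditional survival from age 5 to x is l_x / l_5.
  x=5: (0.669/0.669) × 257 = 257.0000
  x=6: (0.567/0.669) × 441 = 373.7623
  x=7: (0.475/0.669) × 391 = 277.6158
  x=8: (0.416/0.669) × 291 = 180.9507
Sum = 257.0000 + 373.7623 + 277.6158 + 180.9507 = 1089.3288

1089.33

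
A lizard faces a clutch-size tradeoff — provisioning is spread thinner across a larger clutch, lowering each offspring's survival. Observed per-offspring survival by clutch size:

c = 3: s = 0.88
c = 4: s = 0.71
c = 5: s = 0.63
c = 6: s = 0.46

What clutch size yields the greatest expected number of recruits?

Expected recruits = c × s(c):
  c=3: 3 × 0.88 = 2.640
  c=4: 4 × 0.71 = 2.840
  c=5: 5 × 0.63 = 3.150
  c=6: 6 × 0.46 = 2.760
Maximum at c = 5 (3.150 recruits).

5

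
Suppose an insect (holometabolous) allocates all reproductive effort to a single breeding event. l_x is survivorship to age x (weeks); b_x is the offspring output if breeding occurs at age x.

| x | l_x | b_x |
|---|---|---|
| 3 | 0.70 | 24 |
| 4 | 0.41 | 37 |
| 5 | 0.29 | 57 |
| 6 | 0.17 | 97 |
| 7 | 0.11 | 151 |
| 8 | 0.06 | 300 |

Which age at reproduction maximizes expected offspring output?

8

Expected offspring if breeding at age x = l_x × b_x:
  age 3: 0.70 × 24 = 16.800
  age 4: 0.41 × 37 = 15.170
  age 5: 0.29 × 57 = 16.530
  age 6: 0.17 × 97 = 16.490
  age 7: 0.11 × 151 = 16.610
  age 8: 0.06 × 300 = 18.000
Maximum at age 8 (18.000).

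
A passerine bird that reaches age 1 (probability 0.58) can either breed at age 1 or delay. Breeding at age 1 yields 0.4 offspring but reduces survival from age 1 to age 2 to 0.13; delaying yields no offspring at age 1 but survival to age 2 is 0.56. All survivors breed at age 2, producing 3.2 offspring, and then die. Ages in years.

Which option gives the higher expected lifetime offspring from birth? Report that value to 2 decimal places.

breed at age 1: R₀ = 0.58 × (0.4 + 0.13 × 3.2) = 0.58 × 0.8160 = 0.4733
delay to age 2: R₀ = 0.58 × (0.56 × 3.2) = 0.58 × 1.7920 = 1.0394
Higher: delay to age 2 (1.0394).

1.04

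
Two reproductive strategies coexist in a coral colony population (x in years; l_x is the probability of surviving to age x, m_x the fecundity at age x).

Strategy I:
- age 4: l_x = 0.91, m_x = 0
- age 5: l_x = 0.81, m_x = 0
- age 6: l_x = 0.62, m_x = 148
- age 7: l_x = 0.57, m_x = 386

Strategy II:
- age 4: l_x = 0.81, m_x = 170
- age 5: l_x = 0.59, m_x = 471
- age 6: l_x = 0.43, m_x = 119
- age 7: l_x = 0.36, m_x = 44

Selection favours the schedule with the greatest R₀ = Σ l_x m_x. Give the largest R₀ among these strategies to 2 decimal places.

Strategy I: R₀ = 0.91×0 + 0.81×0 + 0.62×148 + 0.57×386 = 311.7800
Strategy II: R₀ = 0.81×170 + 0.59×471 + 0.43×119 + 0.36×44 = 482.6000
Highest R₀: strategy II with 482.6000.

482.60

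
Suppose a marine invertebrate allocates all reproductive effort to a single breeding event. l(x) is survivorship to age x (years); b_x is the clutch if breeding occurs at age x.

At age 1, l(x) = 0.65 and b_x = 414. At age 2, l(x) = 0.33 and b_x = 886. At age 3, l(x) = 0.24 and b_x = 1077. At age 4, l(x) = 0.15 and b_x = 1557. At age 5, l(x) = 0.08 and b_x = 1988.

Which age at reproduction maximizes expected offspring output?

Expected offspring if breeding at age x = l(x) × b_x:
  age 1: 0.65 × 414 = 269.100
  age 2: 0.33 × 886 = 292.380
  age 3: 0.24 × 1077 = 258.480
  age 4: 0.15 × 1557 = 233.550
  age 5: 0.08 × 1988 = 159.040
Maximum at age 2 (292.380).

2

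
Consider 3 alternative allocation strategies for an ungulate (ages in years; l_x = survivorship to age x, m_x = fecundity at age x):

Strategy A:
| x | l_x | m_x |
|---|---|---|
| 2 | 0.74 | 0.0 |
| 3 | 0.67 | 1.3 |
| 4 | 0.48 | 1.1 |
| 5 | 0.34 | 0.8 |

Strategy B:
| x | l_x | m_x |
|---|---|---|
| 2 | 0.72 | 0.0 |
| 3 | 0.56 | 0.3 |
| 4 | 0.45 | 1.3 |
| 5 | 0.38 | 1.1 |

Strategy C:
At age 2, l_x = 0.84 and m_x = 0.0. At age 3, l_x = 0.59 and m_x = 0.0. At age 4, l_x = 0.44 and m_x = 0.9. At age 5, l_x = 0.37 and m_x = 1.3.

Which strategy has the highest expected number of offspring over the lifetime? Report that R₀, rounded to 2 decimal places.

Strategy A: R₀ = 0.74×0.0 + 0.67×1.3 + 0.48×1.1 + 0.34×0.8 = 1.6710
Strategy B: R₀ = 0.72×0.0 + 0.56×0.3 + 0.45×1.3 + 0.38×1.1 = 1.1710
Strategy C: R₀ = 0.84×0.0 + 0.59×0.0 + 0.44×0.9 + 0.37×1.3 = 0.8770
Highest R₀: strategy A with 1.6710.

1.67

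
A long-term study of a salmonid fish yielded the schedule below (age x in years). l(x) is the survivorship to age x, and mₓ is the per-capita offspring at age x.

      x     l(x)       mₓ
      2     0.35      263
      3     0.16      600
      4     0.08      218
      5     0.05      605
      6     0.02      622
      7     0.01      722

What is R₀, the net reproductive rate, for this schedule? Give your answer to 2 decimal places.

R₀ = Σ l(x) mₓ:
  age 2: 0.35 × 263 = 92.0500
  age 3: 0.16 × 600 = 96.0000
  age 4: 0.08 × 218 = 17.4400
  age 5: 0.05 × 605 = 30.2500
  age 6: 0.02 × 622 = 12.4400
  age 7: 0.01 × 722 = 7.2200
R₀ = 92.0500 + 96.0000 + 17.4400 + 30.2500 + 12.4400 + 7.2200 = 255.4000

255.40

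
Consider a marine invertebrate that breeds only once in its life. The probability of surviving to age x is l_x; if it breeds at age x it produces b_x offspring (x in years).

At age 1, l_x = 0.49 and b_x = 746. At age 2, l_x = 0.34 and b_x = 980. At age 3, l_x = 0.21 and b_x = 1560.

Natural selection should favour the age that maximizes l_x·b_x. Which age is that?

Expected offspring if breeding at age x = l_x × b_x:
  age 1: 0.49 × 746 = 365.540
  age 2: 0.34 × 980 = 333.200
  age 3: 0.21 × 1560 = 327.600
Maximum at age 1 (365.540).

1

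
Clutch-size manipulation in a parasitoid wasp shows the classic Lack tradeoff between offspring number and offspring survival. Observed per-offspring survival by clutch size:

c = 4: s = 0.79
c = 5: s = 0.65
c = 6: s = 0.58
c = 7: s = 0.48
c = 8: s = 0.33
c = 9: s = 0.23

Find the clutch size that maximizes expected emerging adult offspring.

Expected emerging adult offspring = c × s(c):
  c=4: 4 × 0.79 = 3.160
  c=5: 5 × 0.65 = 3.250
  c=6: 6 × 0.58 = 3.480
  c=7: 7 × 0.48 = 3.360
  c=8: 8 × 0.33 = 2.640
  c=9: 9 × 0.23 = 2.070
Maximum at c = 6 (3.480 emerging adult offspring).

6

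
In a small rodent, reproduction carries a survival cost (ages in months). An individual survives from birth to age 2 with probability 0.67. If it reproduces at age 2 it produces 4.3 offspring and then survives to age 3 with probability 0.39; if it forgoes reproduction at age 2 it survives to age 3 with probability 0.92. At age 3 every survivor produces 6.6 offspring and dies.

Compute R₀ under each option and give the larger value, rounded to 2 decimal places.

4.61

breed at age 2: R₀ = 0.67 × (4.3 + 0.39 × 6.6) = 0.67 × 6.8740 = 4.6056
delay to age 3: R₀ = 0.67 × (0.92 × 6.6) = 0.67 × 6.0720 = 4.0682
Higher: breed at age 2 (4.6056).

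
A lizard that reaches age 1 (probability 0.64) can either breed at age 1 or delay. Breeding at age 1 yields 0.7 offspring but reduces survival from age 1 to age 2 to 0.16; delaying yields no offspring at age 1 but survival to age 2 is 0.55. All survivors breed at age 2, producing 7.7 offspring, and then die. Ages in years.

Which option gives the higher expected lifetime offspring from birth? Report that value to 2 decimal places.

2.71

breed at age 1: R₀ = 0.64 × (0.7 + 0.16 × 7.7) = 0.64 × 1.9320 = 1.2365
delay to age 2: R₀ = 0.64 × (0.55 × 7.7) = 0.64 × 4.2350 = 2.7104
Higher: delay to age 2 (2.7104).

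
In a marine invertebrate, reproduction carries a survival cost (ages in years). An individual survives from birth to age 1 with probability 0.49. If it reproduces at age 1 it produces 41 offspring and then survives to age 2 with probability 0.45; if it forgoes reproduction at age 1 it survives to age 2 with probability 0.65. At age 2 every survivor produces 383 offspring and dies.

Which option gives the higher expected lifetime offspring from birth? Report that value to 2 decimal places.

121.99

breed at age 1: R₀ = 0.49 × (41 + 0.45 × 383) = 0.49 × 213.3500 = 104.5415
delay to age 2: R₀ = 0.49 × (0.65 × 383) = 0.49 × 248.9500 = 121.9855
Higher: delay to age 2 (121.9855).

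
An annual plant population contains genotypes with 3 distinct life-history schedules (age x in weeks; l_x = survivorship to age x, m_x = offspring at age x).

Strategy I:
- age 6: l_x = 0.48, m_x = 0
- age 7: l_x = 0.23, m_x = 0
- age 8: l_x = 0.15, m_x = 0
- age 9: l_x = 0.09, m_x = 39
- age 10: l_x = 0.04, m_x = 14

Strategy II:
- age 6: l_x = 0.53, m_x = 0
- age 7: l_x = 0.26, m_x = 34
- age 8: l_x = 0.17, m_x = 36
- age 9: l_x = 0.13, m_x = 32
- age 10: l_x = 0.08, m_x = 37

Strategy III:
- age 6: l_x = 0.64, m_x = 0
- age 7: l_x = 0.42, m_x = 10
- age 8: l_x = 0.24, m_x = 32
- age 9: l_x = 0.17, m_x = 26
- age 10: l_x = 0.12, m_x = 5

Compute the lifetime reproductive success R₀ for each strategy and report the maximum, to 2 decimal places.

Strategy I: R₀ = 0.48×0 + 0.23×0 + 0.15×0 + 0.09×39 + 0.04×14 = 4.0700
Strategy II: R₀ = 0.53×0 + 0.26×34 + 0.17×36 + 0.13×32 + 0.08×37 = 22.0800
Strategy III: R₀ = 0.64×0 + 0.42×10 + 0.24×32 + 0.17×26 + 0.12×5 = 16.9000
Highest R₀: strategy II with 22.0800.

22.08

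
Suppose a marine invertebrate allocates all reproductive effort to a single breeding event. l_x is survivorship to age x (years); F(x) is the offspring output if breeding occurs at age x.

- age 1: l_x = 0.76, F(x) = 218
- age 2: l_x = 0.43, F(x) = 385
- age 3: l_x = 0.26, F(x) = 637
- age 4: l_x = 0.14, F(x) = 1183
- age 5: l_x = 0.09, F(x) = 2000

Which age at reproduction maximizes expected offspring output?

5

Expected offspring if breeding at age x = l_x × F(x):
  age 1: 0.76 × 218 = 165.680
  age 2: 0.43 × 385 = 165.550
  age 3: 0.26 × 637 = 165.620
  age 4: 0.14 × 1183 = 165.620
  age 5: 0.09 × 2000 = 180.000
Maximum at age 5 (180.000).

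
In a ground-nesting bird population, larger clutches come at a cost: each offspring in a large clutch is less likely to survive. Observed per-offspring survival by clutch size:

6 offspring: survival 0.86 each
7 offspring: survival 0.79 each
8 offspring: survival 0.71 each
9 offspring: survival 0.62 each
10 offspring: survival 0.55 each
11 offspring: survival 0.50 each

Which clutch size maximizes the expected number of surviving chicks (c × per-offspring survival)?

8

Expected surviving chicks = c × s(c):
  c=6: 6 × 0.86 = 5.160
  c=7: 7 × 0.79 = 5.530
  c=8: 8 × 0.71 = 5.680
  c=9: 9 × 0.62 = 5.580
  c=10: 10 × 0.55 = 5.500
  c=11: 11 × 0.50 = 5.500
Maximum at c = 8 (5.680 surviving chicks).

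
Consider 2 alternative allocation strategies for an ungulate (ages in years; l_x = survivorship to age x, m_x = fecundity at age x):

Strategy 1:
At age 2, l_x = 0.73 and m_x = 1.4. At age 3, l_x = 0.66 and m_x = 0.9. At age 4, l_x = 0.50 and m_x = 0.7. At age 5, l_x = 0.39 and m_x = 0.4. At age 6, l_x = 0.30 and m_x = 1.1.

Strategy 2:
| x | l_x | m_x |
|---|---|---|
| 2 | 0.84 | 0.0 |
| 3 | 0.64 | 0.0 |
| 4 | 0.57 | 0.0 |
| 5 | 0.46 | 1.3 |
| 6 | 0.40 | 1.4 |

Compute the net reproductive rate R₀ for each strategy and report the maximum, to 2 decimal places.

2.45

Strategy 1: R₀ = 0.73×1.4 + 0.66×0.9 + 0.50×0.7 + 0.39×0.4 + 0.30×1.1 = 2.4520
Strategy 2: R₀ = 0.84×0.0 + 0.64×0.0 + 0.57×0.0 + 0.46×1.3 + 0.40×1.4 = 1.1580
Highest R₀: strategy 1 with 2.4520.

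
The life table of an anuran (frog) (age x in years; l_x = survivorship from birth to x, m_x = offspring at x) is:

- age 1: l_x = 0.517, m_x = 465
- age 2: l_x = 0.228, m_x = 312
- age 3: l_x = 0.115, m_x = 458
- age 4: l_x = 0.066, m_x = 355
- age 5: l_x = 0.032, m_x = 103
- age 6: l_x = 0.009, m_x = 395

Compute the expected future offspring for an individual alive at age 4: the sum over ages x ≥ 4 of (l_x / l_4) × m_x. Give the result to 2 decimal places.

458.80

l_4 = 0.066. Conditional survival from age 4 to x is l_x / l_4.
  x=4: (0.066/0.066) × 355 = 355.0000
  x=5: (0.032/0.066) × 103 = 49.9394
  x=6: (0.009/0.066) × 395 = 53.8636
Sum = 355.0000 + 49.9394 + 53.8636 = 458.8030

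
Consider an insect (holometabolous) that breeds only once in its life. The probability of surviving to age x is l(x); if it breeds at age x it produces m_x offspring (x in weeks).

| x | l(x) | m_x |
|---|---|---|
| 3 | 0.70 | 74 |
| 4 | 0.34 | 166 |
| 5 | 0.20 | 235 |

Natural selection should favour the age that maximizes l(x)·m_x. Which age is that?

Expected offspring if breeding at age x = l(x) × m_x:
  age 3: 0.70 × 74 = 51.800
  age 4: 0.34 × 166 = 56.440
  age 5: 0.20 × 235 = 47.000
Maximum at age 4 (56.440).

4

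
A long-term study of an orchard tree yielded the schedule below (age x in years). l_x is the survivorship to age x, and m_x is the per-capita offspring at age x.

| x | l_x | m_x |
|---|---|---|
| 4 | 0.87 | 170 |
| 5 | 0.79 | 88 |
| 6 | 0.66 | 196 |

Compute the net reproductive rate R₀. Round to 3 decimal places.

R₀ = Σ l_x m_x:
  age 4: 0.87 × 170 = 147.9000
  age 5: 0.79 × 88 = 69.5200
  age 6: 0.66 × 196 = 129.3600
R₀ = 147.9000 + 69.5200 + 129.3600 = 346.7800

346.780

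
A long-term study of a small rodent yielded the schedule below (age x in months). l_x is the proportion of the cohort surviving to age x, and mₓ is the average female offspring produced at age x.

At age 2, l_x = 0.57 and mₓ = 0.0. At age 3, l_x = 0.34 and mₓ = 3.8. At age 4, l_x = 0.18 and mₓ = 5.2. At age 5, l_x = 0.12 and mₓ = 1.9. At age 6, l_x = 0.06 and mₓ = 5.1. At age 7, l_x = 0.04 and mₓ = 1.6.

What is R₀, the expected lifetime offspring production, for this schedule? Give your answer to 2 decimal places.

R₀ = Σ l_x mₓ:
  age 2: 0.57 × 0.0 = 0.0000
  age 3: 0.34 × 3.8 = 1.2920
  age 4: 0.18 × 5.2 = 0.9360
  age 5: 0.12 × 1.9 = 0.2280
  age 6: 0.06 × 5.1 = 0.3060
  age 7: 0.04 × 1.6 = 0.0640
R₀ = 0.0000 + 1.2920 + 0.9360 + 0.2280 + 0.3060 + 0.0640 = 2.8260

2.83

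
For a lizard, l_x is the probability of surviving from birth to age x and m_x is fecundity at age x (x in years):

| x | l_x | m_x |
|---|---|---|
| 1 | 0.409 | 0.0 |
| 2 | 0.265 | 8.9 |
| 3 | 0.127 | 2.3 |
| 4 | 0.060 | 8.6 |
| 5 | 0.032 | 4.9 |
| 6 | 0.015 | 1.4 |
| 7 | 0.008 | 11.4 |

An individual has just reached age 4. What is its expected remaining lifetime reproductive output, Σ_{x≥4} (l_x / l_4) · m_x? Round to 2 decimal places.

13.08

l_4 = 0.060. Conditional survival from age 4 to x is l_x / l_4.
  x=4: (0.060/0.060) × 8.6 = 8.6000
  x=5: (0.032/0.060) × 4.9 = 2.6133
  x=6: (0.015/0.060) × 1.4 = 0.3500
  x=7: (0.008/0.060) × 11.4 = 1.5200
Sum = 8.6000 + 2.6133 + 0.3500 + 1.5200 = 13.0833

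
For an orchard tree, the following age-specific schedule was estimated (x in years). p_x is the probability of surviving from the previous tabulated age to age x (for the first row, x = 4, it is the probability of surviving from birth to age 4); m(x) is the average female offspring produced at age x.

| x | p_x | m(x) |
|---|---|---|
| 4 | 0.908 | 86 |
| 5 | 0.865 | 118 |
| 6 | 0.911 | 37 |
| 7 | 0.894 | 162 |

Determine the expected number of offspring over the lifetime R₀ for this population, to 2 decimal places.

Survivorship from birth: l_x = p_4·p_5·…·p_x.
  l_4 = 0.90800
  l_5 = 0.78542
  l_6 = 0.71552
  l_7 = 0.63967
R₀ = Σ l_x m(x):
  age 4: 0.90800 × 86 = 78.0880
  age 5: 0.78542 × 118 = 92.6796
  age 6: 0.71552 × 37 = 26.4742
  age 7: 0.63967 × 162 = 103.6265
R₀ = 78.0880 + 92.6796 + 26.4742 + 103.6265 = 300.8683

300.87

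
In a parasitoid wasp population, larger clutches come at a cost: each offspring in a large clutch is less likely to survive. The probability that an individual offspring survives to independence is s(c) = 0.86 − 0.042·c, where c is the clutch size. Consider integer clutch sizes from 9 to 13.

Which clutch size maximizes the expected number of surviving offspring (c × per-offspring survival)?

Expected surviving offspring = c × s(c):
  c=9: 9 × 0.482 = 4.338
  c=10: 10 × 0.440 = 4.400
  c=11: 11 × 0.398 = 4.378
  c=12: 12 × 0.356 = 4.272
  c=13: 13 × 0.314 = 4.082
Maximum at c = 10 (4.400 surviving offspring).

10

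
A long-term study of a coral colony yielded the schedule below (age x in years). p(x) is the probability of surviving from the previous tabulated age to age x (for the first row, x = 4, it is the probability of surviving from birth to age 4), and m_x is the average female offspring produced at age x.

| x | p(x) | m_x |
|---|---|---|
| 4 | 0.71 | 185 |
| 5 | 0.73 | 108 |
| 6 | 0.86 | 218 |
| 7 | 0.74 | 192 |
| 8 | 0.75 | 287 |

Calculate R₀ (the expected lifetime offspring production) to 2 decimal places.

418.83

Survivorship from birth: l_x = p_4·p_5·…·p_x.
  l_4 = 0.71000
  l_5 = 0.51830
  l_6 = 0.44574
  l_7 = 0.32985
  l_8 = 0.24738
R₀ = Σ l_x m_x:
  age 4: 0.71000 × 185 = 131.3500
  age 5: 0.51830 × 108 = 55.9764
  age 6: 0.44574 × 218 = 97.1713
  age 7: 0.32985 × 192 = 63.3312
  age 8: 0.24738 × 287 = 70.9981
R₀ = 131.3500 + 55.9764 + 97.1713 + 63.3312 + 70.9981 = 418.8270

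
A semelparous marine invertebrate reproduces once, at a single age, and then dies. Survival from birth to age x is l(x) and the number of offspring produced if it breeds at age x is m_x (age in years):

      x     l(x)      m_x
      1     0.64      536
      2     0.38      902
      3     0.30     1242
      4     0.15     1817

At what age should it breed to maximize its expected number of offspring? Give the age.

Expected offspring if breeding at age x = l(x) × m_x:
  age 1: 0.64 × 536 = 343.040
  age 2: 0.38 × 902 = 342.760
  age 3: 0.30 × 1242 = 372.600
  age 4: 0.15 × 1817 = 272.550
Maximum at age 3 (372.600).

3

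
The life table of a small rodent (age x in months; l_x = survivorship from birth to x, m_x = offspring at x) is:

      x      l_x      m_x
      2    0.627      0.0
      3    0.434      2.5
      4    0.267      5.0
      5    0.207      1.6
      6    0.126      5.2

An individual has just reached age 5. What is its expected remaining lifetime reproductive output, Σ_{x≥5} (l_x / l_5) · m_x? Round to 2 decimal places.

l_5 = 0.207. Conditional survival from age 5 to x is l_x / l_5.
  x=5: (0.207/0.207) × 1.6 = 1.6000
  x=6: (0.126/0.207) × 5.2 = 3.1652
Sum = 1.6000 + 3.1652 = 4.7652

4.77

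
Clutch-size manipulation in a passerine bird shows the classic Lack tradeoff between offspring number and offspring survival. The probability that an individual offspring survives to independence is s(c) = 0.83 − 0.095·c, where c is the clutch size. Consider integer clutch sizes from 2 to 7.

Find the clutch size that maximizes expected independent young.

4

Expected independent young = c × s(c):
  c=2: 2 × 0.640 = 1.280
  c=3: 3 × 0.545 = 1.635
  c=4: 4 × 0.450 = 1.800
  c=5: 5 × 0.355 = 1.775
  c=6: 6 × 0.260 = 1.560
  c=7: 7 × 0.165 = 1.155
Maximum at c = 4 (1.800 independent young).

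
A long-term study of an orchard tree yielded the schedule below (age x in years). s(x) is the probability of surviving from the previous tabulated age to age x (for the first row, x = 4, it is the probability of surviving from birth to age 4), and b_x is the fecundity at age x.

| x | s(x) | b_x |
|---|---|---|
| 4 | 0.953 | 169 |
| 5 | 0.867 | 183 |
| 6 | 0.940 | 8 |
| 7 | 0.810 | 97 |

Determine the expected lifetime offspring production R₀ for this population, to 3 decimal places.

379.498

Survivorship from birth: l_x = s_4·s_5·…·s_x.
  l_4 = 0.95300
  l_5 = 0.82625
  l_6 = 0.77668
  l_7 = 0.62911
R₀ = Σ l_x b_x:
  age 4: 0.95300 × 169 = 161.0570
  age 5: 0.82625 × 183 = 151.2038
  age 6: 0.77668 × 8 = 6.2134
  age 7: 0.62911 × 97 = 61.0237
R₀ = 161.0570 + 151.2038 + 6.2134 + 61.0237 = 379.4979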